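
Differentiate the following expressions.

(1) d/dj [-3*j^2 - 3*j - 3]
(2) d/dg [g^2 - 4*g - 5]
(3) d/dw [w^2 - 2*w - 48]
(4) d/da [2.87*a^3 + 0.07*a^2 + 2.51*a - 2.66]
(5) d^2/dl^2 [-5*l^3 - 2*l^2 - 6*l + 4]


(1) = -6*j - 3
(2) = 2*g - 4
(3) = 2*w - 2
(4) = 8.61*a^2 + 0.14*a + 2.51
(5) = -30*l - 4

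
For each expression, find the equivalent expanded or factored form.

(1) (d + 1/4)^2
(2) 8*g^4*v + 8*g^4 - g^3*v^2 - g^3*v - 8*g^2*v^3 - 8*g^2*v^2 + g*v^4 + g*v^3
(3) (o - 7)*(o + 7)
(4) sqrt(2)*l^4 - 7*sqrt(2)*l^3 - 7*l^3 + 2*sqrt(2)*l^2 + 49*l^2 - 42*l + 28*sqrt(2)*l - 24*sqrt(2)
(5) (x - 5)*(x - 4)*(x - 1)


(1) = d^2 + d/2 + 1/16
(2) = (-8*g + v)*(-g + v)*(g + v)*(g*v + g)
(3) = o^2 - 49
(4) = (l - 6)*(l - 1)*(l - 4*sqrt(2))*(sqrt(2)*l + 1)
(5) = x^3 - 10*x^2 + 29*x - 20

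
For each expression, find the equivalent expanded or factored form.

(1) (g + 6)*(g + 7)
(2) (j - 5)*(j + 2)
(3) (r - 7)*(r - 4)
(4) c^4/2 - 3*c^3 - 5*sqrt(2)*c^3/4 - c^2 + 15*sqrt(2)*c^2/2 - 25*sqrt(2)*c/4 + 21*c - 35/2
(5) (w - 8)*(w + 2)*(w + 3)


(1) = g^2 + 13*g + 42
(2) = j^2 - 3*j - 10
(3) = r^2 - 11*r + 28
(4) = (c/2 + sqrt(2)/2)*(c - 5)*(c - 1)*(c - 7*sqrt(2)/2)
(5) = w^3 - 3*w^2 - 34*w - 48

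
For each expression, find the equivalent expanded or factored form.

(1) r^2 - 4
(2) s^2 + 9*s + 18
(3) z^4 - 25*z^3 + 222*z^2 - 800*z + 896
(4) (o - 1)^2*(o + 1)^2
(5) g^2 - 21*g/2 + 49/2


(1) = (r - 2)*(r + 2)
(2) = (s + 3)*(s + 6)
(3) = (z - 8)^2*(z - 7)*(z - 2)
(4) = o^4 - 2*o^2 + 1
(5) = (g - 7)*(g - 7/2)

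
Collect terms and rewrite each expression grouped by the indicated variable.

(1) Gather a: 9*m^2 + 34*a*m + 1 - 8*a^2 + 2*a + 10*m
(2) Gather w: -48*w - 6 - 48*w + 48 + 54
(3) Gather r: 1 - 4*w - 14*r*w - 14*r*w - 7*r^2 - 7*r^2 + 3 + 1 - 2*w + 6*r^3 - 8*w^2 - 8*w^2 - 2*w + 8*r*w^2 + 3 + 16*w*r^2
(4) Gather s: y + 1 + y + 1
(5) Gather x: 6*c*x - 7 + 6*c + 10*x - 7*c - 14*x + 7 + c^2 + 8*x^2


(1) = -8*a^2 + a*(34*m + 2) + 9*m^2 + 10*m + 1
(2) = 96 - 96*w
(3) = 6*r^3 + r^2*(16*w - 14) + r*(8*w^2 - 28*w) - 16*w^2 - 8*w + 8
(4) = 2*y + 2
(5) = c^2 - c + 8*x^2 + x*(6*c - 4)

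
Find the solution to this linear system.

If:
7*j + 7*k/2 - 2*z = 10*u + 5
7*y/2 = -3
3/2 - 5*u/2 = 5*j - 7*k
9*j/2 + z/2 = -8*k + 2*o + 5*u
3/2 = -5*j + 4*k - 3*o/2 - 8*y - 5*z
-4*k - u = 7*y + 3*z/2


Then:
j = 261880/149233
k = 236914/149233
o = 917139/149233
u = 229139/149233
y = -6/7
z = -187598/149233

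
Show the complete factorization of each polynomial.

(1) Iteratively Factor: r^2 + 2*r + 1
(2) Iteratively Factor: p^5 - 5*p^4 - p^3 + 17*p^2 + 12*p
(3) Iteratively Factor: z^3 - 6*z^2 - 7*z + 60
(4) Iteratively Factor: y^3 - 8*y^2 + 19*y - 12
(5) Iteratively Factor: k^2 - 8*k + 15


(1) = (r + 1)*(r + 1)
(2) = (p - 4)*(p^4 - p^3 - 5*p^2 - 3*p) = (p - 4)*(p + 1)*(p^3 - 2*p^2 - 3*p) = (p - 4)*(p - 3)*(p + 1)*(p^2 + p) = (p - 4)*(p - 3)*(p + 1)^2*(p)
(3) = (z - 4)*(z^2 - 2*z - 15) = (z - 4)*(z + 3)*(z - 5)
(4) = (y - 4)*(y^2 - 4*y + 3) = (y - 4)*(y - 3)*(y - 1)
(5) = (k - 3)*(k - 5)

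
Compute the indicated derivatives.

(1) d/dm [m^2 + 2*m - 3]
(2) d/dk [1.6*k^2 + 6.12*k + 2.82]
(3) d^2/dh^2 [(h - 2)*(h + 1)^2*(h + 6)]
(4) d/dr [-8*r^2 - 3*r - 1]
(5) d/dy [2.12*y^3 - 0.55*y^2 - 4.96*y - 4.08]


(1) = 2*m + 2
(2) = 3.2*k + 6.12
(3) = 12*h^2 + 36*h - 6
(4) = -16*r - 3
(5) = 6.36*y^2 - 1.1*y - 4.96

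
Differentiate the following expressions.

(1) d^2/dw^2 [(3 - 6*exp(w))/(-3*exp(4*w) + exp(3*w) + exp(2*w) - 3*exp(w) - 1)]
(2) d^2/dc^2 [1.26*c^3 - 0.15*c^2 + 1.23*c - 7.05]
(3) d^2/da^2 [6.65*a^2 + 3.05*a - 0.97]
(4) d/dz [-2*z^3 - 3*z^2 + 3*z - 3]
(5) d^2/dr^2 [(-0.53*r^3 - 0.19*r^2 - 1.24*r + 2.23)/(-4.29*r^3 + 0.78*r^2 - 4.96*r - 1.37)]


(1) = (486*exp(8*w) - 630*exp(7*w) + 195*exp(6*w) - 387*exp(5*w) - 324*exp(4*w) + 246*exp(3*w) + 36*exp(2*w) - 57*exp(w) + 15)*exp(w)/(27*exp(12*w) - 27*exp(11*w) - 18*exp(10*w) + 98*exp(9*w) - 21*exp(8*w) - 66*exp(7*w) + 83*exp(6*w) + 42*exp(5*w) - 33*exp(4*w) + 6*exp(3*w) + 24*exp(2*w) + 9*exp(w) + 1)
(2) = 7.56*c - 0.3
(3) = 13.3000000000000
(4) = -6*z^2 - 6*z + 3
(5) = (10.54053*r^6 + 69.261192*r^5 - 579.026448*r^4 + 81.177754*r^3 - 357.472668*r^2 + 144.321744*r - 130.627966)/(78.953589*r^9 - 43.065594*r^8 + 281.683116*r^7 - 24.416613*r^6 + 298.16982*r^5 + 119.841228*r^4 + 114.378103*r^3 + 96.72063*r^2 + 27.928272*r + 2.571353)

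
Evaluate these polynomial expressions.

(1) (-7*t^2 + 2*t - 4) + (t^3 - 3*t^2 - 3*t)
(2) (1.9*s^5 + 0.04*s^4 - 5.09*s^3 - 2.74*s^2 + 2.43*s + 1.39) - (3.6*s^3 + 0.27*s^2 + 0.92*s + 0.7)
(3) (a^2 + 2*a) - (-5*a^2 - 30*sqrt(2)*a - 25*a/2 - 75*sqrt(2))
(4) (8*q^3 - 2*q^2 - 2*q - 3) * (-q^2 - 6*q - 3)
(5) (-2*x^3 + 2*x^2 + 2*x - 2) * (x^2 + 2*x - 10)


(1) = t^3 - 10*t^2 - t - 4
(2) = 1.9*s^5 + 0.04*s^4 - 8.69*s^3 - 3.01*s^2 + 1.51*s + 0.69
(3) = 6*a^2 + 29*a/2 + 30*sqrt(2)*a + 75*sqrt(2)
(4) = -8*q^5 - 46*q^4 - 10*q^3 + 21*q^2 + 24*q + 9
(5) = -2*x^5 - 2*x^4 + 26*x^3 - 18*x^2 - 24*x + 20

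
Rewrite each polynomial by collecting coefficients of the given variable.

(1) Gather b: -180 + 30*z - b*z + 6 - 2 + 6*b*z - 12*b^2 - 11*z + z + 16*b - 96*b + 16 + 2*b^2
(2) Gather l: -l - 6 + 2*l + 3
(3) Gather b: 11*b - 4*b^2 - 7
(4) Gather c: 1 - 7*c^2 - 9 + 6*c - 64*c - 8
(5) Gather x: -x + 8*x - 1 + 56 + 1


(1) = -10*b^2 + b*(5*z - 80) + 20*z - 160
(2) = l - 3
(3) = -4*b^2 + 11*b - 7
(4) = -7*c^2 - 58*c - 16
(5) = 7*x + 56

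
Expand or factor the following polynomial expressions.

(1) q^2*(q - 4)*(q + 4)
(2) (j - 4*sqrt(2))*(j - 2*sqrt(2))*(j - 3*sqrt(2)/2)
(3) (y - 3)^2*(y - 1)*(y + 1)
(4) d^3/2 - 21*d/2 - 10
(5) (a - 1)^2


(1) = q^4 - 16*q^2
(2) = j^3 - 15*sqrt(2)*j^2/2 + 34*j - 24*sqrt(2)
(3) = y^4 - 6*y^3 + 8*y^2 + 6*y - 9
(4) = (d/2 + 1/2)*(d - 5)*(d + 4)
(5) = a^2 - 2*a + 1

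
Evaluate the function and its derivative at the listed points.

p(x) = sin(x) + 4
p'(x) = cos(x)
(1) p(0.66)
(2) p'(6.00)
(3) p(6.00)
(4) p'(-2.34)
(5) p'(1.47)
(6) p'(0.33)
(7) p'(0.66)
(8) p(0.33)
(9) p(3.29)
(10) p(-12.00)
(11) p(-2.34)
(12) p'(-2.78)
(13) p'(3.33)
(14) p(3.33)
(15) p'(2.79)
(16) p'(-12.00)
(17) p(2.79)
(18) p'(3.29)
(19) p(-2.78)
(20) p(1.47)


(1) = 4.61
(2) = 0.96
(3) = 3.72
(4) = -0.70
(5) = 0.10
(6) = 0.95
(7) = 0.79
(8) = 4.32
(9) = 3.85
(10) = 4.54
(11) = 3.28
(12) = -0.94
(13) = -0.98
(14) = 3.81
(15) = -0.94
(16) = 0.84
(17) = 4.34
(18) = -0.99
(19) = 3.65
(20) = 4.99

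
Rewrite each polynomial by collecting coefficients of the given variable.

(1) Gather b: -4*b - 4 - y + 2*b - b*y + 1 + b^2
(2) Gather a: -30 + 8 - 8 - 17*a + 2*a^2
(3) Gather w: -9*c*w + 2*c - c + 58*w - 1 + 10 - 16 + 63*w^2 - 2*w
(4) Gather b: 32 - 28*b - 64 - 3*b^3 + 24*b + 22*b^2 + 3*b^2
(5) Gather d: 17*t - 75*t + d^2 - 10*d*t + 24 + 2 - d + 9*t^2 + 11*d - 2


(1) = b^2 + b*(-y - 2) - y - 3
(2) = 2*a^2 - 17*a - 30
(3) = c + 63*w^2 + w*(56 - 9*c) - 7
(4) = -3*b^3 + 25*b^2 - 4*b - 32
(5) = d^2 + d*(10 - 10*t) + 9*t^2 - 58*t + 24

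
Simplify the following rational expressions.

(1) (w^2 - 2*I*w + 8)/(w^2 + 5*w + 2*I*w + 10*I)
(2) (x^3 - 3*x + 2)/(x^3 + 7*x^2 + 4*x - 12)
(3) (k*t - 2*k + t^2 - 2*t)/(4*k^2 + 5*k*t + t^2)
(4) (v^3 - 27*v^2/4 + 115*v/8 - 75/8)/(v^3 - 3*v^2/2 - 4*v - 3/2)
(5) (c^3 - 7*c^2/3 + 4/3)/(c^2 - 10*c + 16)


(1) = (w - 4*I)/(w + 5)
(2) = (x - 1)/(x + 6)
(3) = (t - 2)/(4*k + t)
(4) = (8*v^2 - 30*v + 25)/(8*v^2 + 12*v + 4)
(5) = (3*c^2 - c - 2)/(3*c - 24)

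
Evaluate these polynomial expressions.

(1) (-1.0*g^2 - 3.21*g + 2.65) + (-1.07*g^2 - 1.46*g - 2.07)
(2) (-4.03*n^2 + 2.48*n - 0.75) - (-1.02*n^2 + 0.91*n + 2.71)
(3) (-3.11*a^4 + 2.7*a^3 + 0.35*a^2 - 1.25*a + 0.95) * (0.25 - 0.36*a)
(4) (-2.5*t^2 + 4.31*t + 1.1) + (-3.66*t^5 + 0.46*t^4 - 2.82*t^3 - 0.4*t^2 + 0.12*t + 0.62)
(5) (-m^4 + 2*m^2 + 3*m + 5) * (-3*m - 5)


(1) = -2.07*g^2 - 4.67*g + 0.58
(2) = -3.01*n^2 + 1.57*n - 3.46
(3) = 1.1196*a^5 - 1.7495*a^4 + 0.549*a^3 + 0.5375*a^2 - 0.6545*a + 0.2375
(4) = -3.66*t^5 + 0.46*t^4 - 2.82*t^3 - 2.9*t^2 + 4.43*t + 1.72
(5) = 3*m^5 + 5*m^4 - 6*m^3 - 19*m^2 - 30*m - 25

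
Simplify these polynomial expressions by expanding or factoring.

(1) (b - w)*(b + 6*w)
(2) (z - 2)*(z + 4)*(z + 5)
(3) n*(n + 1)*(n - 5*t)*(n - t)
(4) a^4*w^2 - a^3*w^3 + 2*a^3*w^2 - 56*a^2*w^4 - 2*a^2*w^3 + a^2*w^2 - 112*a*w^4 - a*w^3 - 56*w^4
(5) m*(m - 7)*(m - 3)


(1) = b^2 + 5*b*w - 6*w^2
(2) = z^3 + 7*z^2 + 2*z - 40
(3) = n^4 - 6*n^3*t + n^3 + 5*n^2*t^2 - 6*n^2*t + 5*n*t^2
(4) = (a - 8*w)*(a + 7*w)*(a*w + w)^2
(5) = m^3 - 10*m^2 + 21*m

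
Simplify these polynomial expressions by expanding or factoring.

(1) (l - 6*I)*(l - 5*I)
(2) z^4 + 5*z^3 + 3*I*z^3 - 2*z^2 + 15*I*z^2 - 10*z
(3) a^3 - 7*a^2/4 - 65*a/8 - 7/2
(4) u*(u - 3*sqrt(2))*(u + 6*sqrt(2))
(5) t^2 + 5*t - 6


(1) = l^2 - 11*I*l - 30
(2) = z*(z + 5)*(z + I)*(z + 2*I)
(3) = (a - 4)*(a + 1/2)*(a + 7/4)
(4) = u^3 + 3*sqrt(2)*u^2 - 36*u
(5) = (t - 1)*(t + 6)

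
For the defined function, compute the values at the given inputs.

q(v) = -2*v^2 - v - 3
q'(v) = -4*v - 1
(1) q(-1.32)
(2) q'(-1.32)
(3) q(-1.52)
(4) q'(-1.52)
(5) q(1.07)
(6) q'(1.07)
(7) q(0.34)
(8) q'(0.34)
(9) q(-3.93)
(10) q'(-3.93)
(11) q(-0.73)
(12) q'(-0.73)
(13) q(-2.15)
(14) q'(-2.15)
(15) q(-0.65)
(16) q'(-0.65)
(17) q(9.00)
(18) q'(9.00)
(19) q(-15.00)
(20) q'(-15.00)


(1) = -5.16
(2) = 4.28
(3) = -6.10
(4) = 5.08
(5) = -6.36
(6) = -5.28
(7) = -3.57
(8) = -2.36
(9) = -29.96
(10) = 14.72
(11) = -3.34
(12) = 1.92
(13) = -10.09
(14) = 7.60
(15) = -3.20
(16) = 1.60
(17) = -174.00
(18) = -37.00
(19) = -438.00
(20) = 59.00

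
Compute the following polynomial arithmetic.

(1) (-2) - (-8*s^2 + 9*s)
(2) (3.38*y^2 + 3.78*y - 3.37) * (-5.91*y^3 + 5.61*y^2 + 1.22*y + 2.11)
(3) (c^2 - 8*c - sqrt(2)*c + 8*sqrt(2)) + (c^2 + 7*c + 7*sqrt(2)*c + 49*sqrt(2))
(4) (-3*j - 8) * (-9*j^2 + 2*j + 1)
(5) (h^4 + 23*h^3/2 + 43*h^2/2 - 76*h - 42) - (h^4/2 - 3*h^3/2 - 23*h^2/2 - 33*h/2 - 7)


(1) = 8*s^2 - 9*s - 2
(2) = -19.9758*y^5 - 3.378*y^4 + 45.2461*y^3 - 7.1623*y^2 + 3.8644*y - 7.1107
(3) = 2*c^2 - c + 6*sqrt(2)*c + 57*sqrt(2)
(4) = 27*j^3 + 66*j^2 - 19*j - 8
(5) = h^4/2 + 13*h^3 + 33*h^2 - 119*h/2 - 35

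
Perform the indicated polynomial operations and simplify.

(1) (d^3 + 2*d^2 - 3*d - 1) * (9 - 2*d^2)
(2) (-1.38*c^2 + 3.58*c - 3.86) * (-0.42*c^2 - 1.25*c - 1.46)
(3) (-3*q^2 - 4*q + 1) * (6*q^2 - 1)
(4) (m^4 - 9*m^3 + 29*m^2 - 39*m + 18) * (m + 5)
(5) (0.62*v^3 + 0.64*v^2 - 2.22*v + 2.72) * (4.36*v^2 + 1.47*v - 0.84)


(1) = -2*d^5 - 4*d^4 + 15*d^3 + 20*d^2 - 27*d - 9
(2) = 0.5796*c^4 + 0.2214*c^3 - 0.839*c^2 - 0.4018*c + 5.6356
(3) = -18*q^4 - 24*q^3 + 9*q^2 + 4*q - 1
(4) = m^5 - 4*m^4 - 16*m^3 + 106*m^2 - 177*m + 90
(5) = 2.7032*v^5 + 3.7018*v^4 - 9.2592*v^3 + 8.0582*v^2 + 5.8632*v - 2.2848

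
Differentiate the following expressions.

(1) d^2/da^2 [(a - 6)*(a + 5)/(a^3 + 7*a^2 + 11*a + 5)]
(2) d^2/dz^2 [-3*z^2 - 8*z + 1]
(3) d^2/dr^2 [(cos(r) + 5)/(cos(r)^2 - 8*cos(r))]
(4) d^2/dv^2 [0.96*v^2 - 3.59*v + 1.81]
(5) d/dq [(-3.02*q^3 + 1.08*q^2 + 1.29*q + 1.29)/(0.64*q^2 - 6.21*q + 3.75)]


(1) = 2*(a - 20)/(a^4 + 4*a^3 + 6*a^2 + 4*a + 1)
(2) = -6
(3) = (-(cos(r) - 8)^2*cos(r)^3 + 2*(cos(r) - 8)*(-20*cos(r) - cos(2*r) + cos(3*r) + 2)*cos(r) + 8*(cos(r) - 4)^2*(cos(r) + 5)*sin(r)^2)/((cos(r) - 8)^3*cos(r)^3)
(4) = 1.92000000000000
(5) = (-1.9328*q^4 + 37.5084*q^3 - 41.5074*q^2 + 6.4488*q + 12.8484)/(0.4096*q^4 - 7.9488*q^3 + 43.3641*q^2 - 46.575*q + 14.0625)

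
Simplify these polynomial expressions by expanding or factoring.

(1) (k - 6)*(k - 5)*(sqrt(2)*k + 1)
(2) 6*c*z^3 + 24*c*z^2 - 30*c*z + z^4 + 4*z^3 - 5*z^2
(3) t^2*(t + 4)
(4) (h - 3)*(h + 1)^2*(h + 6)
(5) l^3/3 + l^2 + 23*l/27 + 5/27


(1) = sqrt(2)*k^3 - 11*sqrt(2)*k^2 + k^2 - 11*k + 30*sqrt(2)*k + 30
(2) = z*(6*c + z)*(z - 1)*(z + 5)
(3) = t^3 + 4*t^2
(4) = h^4 + 5*h^3 - 11*h^2 - 33*h - 18
(5) = (l/3 + 1/3)*(l + 1/3)*(l + 5/3)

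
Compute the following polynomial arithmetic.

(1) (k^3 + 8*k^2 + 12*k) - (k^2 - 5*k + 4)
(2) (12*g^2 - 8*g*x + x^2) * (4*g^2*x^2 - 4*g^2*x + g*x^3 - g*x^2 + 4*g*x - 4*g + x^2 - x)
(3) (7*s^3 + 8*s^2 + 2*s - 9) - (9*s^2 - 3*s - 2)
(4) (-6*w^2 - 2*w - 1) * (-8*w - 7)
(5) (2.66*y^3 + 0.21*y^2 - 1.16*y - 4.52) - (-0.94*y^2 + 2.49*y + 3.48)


(1) = k^3 + 7*k^2 + 17*k - 4
(2) = 48*g^4*x^2 - 48*g^4*x - 20*g^3*x^3 + 20*g^3*x^2 + 48*g^3*x - 48*g^3 - 4*g^2*x^4 + 4*g^2*x^3 - 20*g^2*x^2 + 20*g^2*x + g*x^5 - g*x^4 - 4*g*x^3 + 4*g*x^2 + x^4 - x^3
(3) = 7*s^3 - s^2 + 5*s - 7
(4) = 48*w^3 + 58*w^2 + 22*w + 7
(5) = 2.66*y^3 + 1.15*y^2 - 3.65*y - 8.0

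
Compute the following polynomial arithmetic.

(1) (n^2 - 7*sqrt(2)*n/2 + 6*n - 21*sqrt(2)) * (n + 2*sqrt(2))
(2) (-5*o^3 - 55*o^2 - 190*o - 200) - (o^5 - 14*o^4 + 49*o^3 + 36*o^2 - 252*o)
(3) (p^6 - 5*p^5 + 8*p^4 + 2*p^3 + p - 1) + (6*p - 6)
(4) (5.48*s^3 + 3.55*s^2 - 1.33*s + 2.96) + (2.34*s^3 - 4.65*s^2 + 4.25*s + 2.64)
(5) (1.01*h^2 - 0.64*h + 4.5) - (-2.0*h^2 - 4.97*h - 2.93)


(1) = n^3 - 3*sqrt(2)*n^2/2 + 6*n^2 - 14*n - 9*sqrt(2)*n - 84
(2) = -o^5 + 14*o^4 - 54*o^3 - 91*o^2 + 62*o - 200
(3) = p^6 - 5*p^5 + 8*p^4 + 2*p^3 + 7*p - 7
(4) = 7.82*s^3 - 1.1*s^2 + 2.92*s + 5.6
(5) = 3.01*h^2 + 4.33*h + 7.43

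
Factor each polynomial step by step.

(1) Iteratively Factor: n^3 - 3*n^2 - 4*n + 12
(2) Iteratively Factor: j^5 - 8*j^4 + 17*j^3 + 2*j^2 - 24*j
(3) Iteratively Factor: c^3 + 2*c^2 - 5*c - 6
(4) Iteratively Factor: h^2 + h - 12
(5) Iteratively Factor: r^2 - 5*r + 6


(1) = (n - 3)*(n^2 - 4) = (n - 3)*(n + 2)*(n - 2)
(2) = (j - 2)*(j^4 - 6*j^3 + 5*j^2 + 12*j) = (j - 3)*(j - 2)*(j^3 - 3*j^2 - 4*j) = (j - 3)*(j - 2)*(j + 1)*(j^2 - 4*j) = (j - 4)*(j - 3)*(j - 2)*(j + 1)*(j)
(3) = (c + 1)*(c^2 + c - 6) = (c - 2)*(c + 1)*(c + 3)
(4) = (h - 3)*(h + 4)
(5) = (r - 2)*(r - 3)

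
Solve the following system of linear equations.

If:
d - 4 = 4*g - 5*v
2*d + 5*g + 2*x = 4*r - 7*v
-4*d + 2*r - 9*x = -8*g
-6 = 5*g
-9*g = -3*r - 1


Then:
d = 3194/195
g = -6/5
r = -59/15
v = -134/39
x = -1798/195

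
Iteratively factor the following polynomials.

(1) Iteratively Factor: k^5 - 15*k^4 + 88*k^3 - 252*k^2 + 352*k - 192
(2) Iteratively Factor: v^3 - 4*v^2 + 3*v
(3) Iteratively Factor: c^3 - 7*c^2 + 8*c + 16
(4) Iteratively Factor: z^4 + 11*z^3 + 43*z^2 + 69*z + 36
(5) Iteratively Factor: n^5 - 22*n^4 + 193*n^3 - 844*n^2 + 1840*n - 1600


(1) = (k - 3)*(k^4 - 12*k^3 + 52*k^2 - 96*k + 64) = (k - 3)*(k - 2)*(k^3 - 10*k^2 + 32*k - 32) = (k - 4)*(k - 3)*(k - 2)*(k^2 - 6*k + 8) = (k - 4)*(k - 3)*(k - 2)^2*(k - 4)
(2) = (v - 3)*(v^2 - v) = (v - 3)*(v - 1)*(v)
(3) = (c - 4)*(c^2 - 3*c - 4) = (c - 4)^2*(c + 1)
(4) = (z + 3)*(z^3 + 8*z^2 + 19*z + 12) = (z + 3)^2*(z^2 + 5*z + 4) = (z + 1)*(z + 3)^2*(z + 4)
(5) = (n - 4)*(n^4 - 18*n^3 + 121*n^2 - 360*n + 400) = (n - 5)*(n - 4)*(n^3 - 13*n^2 + 56*n - 80) = (n - 5)^2*(n - 4)*(n^2 - 8*n + 16) = (n - 5)^2*(n - 4)^2*(n - 4)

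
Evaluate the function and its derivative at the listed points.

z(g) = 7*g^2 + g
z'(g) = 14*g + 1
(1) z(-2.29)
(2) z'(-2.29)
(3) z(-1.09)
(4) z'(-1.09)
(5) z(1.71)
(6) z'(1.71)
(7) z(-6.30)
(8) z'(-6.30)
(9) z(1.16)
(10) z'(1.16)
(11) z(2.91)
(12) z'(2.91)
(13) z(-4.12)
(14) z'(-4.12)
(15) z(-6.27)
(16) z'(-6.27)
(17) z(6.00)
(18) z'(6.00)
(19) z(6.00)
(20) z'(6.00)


(1) = 34.42
(2) = -31.06
(3) = 7.23
(4) = -14.26
(5) = 22.18
(6) = 24.94
(7) = 271.53
(8) = -87.20
(9) = 10.58
(10) = 17.24
(11) = 62.19
(12) = 41.74
(13) = 114.70
(14) = -56.68
(15) = 268.92
(16) = -86.78
(17) = 258.00
(18) = 85.00
(19) = 258.00
(20) = 85.00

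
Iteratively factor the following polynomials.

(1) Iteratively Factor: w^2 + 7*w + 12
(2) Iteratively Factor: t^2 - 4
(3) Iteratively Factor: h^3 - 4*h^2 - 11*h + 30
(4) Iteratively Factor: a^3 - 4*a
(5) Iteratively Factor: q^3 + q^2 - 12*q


(1) = (w + 4)*(w + 3)
(2) = (t + 2)*(t - 2)
(3) = (h - 5)*(h^2 + h - 6) = (h - 5)*(h - 2)*(h + 3)
(4) = (a + 2)*(a^2 - 2*a) = (a - 2)*(a + 2)*(a)
(5) = (q)*(q^2 + q - 12) = q*(q - 3)*(q + 4)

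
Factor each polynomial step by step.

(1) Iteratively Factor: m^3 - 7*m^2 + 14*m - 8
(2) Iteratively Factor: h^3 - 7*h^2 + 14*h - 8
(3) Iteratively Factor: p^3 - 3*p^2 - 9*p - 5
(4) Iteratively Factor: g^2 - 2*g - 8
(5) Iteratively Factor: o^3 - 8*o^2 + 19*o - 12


(1) = (m - 2)*(m^2 - 5*m + 4) = (m - 2)*(m - 1)*(m - 4)
(2) = (h - 4)*(h^2 - 3*h + 2) = (h - 4)*(h - 2)*(h - 1)
(3) = (p - 5)*(p^2 + 2*p + 1) = (p - 5)*(p + 1)*(p + 1)
(4) = (g - 4)*(g + 2)
(5) = (o - 1)*(o^2 - 7*o + 12) = (o - 3)*(o - 1)*(o - 4)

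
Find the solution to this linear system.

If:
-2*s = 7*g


Then:
g = -2*s/7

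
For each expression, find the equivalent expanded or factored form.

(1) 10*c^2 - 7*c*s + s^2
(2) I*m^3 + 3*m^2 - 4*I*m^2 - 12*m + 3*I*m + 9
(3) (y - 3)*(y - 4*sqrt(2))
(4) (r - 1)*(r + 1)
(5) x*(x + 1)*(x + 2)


(1) = (-5*c + s)*(-2*c + s)
(2) = (m - 3)*(m - 3*I)*(I*m - I)
(3) = y^2 - 4*sqrt(2)*y - 3*y + 12*sqrt(2)
(4) = r^2 - 1
(5) = x^3 + 3*x^2 + 2*x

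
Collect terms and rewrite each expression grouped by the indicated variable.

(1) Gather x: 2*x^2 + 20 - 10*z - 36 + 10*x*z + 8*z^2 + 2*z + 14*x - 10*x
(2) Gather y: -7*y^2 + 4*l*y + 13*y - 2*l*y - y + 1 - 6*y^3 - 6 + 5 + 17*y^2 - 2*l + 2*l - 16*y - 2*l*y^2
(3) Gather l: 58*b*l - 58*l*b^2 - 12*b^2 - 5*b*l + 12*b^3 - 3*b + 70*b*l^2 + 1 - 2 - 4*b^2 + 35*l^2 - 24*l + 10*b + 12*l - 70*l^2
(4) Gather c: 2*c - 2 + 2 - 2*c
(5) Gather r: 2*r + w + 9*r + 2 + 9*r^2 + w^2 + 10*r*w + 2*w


(1) = 2*x^2 + x*(10*z + 4) + 8*z^2 - 8*z - 16
(2) = -6*y^3 + y^2*(10 - 2*l) + y*(2*l - 4)
(3) = 12*b^3 - 16*b^2 + 7*b + l^2*(70*b - 35) + l*(-58*b^2 + 53*b - 12) - 1
(4) = 0
(5) = 9*r^2 + r*(10*w + 11) + w^2 + 3*w + 2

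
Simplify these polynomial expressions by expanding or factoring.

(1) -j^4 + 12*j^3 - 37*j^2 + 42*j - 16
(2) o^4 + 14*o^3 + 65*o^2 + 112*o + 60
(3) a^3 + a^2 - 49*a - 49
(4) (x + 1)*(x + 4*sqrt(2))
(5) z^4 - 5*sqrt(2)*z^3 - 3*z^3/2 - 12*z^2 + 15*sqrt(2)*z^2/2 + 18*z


(1) = (j - 8)*(j - 2)*(I*j - I)^2
(2) = (o + 1)*(o + 2)*(o + 5)*(o + 6)
(3) = (a - 7)*(a + 1)*(a + 7)
(4) = x^2 + x + 4*sqrt(2)*x + 4*sqrt(2)
(5) = z*(z - 3/2)*(z - 6*sqrt(2))*(z + sqrt(2))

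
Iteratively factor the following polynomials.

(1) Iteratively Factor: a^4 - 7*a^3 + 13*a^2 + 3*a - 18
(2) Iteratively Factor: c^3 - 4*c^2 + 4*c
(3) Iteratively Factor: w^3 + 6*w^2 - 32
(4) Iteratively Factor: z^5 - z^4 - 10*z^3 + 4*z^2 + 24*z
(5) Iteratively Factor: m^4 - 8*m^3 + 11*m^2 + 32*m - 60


(1) = (a - 2)*(a^3 - 5*a^2 + 3*a + 9) = (a - 3)*(a - 2)*(a^2 - 2*a - 3) = (a - 3)^2*(a - 2)*(a + 1)
(2) = (c)*(c^2 - 4*c + 4) = c*(c - 2)*(c - 2)
(3) = (w + 4)*(w^2 + 2*w - 8) = (w + 4)^2*(w - 2)
(4) = (z - 2)*(z^4 + z^3 - 8*z^2 - 12*z) = (z - 2)*(z + 2)*(z^3 - z^2 - 6*z) = (z - 2)*(z + 2)^2*(z^2 - 3*z) = (z - 3)*(z - 2)*(z + 2)^2*(z)
(5) = (m + 2)*(m^3 - 10*m^2 + 31*m - 30) = (m - 3)*(m + 2)*(m^2 - 7*m + 10) = (m - 5)*(m - 3)*(m + 2)*(m - 2)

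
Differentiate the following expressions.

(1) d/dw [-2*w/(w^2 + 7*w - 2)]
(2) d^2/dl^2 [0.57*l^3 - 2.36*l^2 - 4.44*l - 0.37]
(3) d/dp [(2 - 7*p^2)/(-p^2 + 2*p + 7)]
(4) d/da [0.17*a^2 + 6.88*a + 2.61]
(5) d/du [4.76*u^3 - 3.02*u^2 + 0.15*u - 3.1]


(1) = 2*(w^2 + 2)/(w^4 + 14*w^3 + 45*w^2 - 28*w + 4)
(2) = 3.42*l - 4.72
(3) = 2*(-7*p^2 - 47*p - 2)/(p^4 - 4*p^3 - 10*p^2 + 28*p + 49)
(4) = 0.34*a + 6.88
(5) = 14.28*u^2 - 6.04*u + 0.15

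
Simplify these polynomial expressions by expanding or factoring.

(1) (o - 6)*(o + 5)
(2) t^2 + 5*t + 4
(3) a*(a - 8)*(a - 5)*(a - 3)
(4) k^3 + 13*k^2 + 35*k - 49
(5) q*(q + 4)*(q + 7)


(1) = o^2 - o - 30
(2) = (t + 1)*(t + 4)
(3) = a^4 - 16*a^3 + 79*a^2 - 120*a
(4) = (k - 1)*(k + 7)^2
(5) = q^3 + 11*q^2 + 28*q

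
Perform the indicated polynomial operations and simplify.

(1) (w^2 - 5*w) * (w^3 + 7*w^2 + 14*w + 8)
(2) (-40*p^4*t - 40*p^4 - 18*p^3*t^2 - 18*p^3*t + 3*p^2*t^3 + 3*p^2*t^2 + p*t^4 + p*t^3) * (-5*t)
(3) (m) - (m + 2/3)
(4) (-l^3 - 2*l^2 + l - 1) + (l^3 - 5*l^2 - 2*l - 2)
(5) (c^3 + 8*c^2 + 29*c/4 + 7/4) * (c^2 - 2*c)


(1) = w^5 + 2*w^4 - 21*w^3 - 62*w^2 - 40*w
(2) = 200*p^4*t^2 + 200*p^4*t + 90*p^3*t^3 + 90*p^3*t^2 - 15*p^2*t^4 - 15*p^2*t^3 - 5*p*t^5 - 5*p*t^4
(3) = -2/3
(4) = -7*l^2 - l - 3
(5) = c^5 + 6*c^4 - 35*c^3/4 - 51*c^2/4 - 7*c/2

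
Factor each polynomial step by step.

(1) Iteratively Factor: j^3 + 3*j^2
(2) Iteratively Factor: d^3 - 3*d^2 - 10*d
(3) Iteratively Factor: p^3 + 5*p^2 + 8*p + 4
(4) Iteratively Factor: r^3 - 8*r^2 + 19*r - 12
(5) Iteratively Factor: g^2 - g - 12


(1) = (j)*(j^2 + 3*j) = j*(j + 3)*(j)
(2) = (d)*(d^2 - 3*d - 10) = d*(d + 2)*(d - 5)
(3) = (p + 1)*(p^2 + 4*p + 4) = (p + 1)*(p + 2)*(p + 2)
(4) = (r - 1)*(r^2 - 7*r + 12) = (r - 3)*(r - 1)*(r - 4)
(5) = (g + 3)*(g - 4)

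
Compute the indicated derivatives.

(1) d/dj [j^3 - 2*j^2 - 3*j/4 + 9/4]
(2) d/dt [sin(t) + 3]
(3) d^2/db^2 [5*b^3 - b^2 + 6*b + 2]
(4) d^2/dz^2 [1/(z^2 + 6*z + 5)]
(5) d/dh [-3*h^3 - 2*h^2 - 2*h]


(1) = 3*j^2 - 4*j - 3/4
(2) = cos(t)
(3) = 30*b - 2
(4) = 2*(-z^2 - 6*z + 4*(z + 3)^2 - 5)/(z^2 + 6*z + 5)^3
(5) = -9*h^2 - 4*h - 2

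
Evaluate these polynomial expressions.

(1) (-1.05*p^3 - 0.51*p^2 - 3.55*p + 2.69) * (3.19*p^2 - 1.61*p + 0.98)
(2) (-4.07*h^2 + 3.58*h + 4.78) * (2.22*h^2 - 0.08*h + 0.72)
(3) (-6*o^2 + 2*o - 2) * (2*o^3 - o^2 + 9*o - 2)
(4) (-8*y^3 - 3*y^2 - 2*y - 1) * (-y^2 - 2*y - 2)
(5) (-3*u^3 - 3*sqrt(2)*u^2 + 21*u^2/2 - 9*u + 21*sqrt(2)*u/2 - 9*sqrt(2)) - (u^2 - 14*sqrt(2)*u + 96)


(1) = -3.3495*p^5 + 0.0636*p^4 - 11.5324*p^3 + 13.7968*p^2 - 7.8099*p + 2.6362
(2) = -9.0354*h^4 + 8.2732*h^3 + 7.3948*h^2 + 2.1952*h + 3.4416
(3) = -12*o^5 + 10*o^4 - 60*o^3 + 32*o^2 - 22*o + 4
(4) = 8*y^5 + 19*y^4 + 24*y^3 + 11*y^2 + 6*y + 2
(5) = -3*u^3 - 3*sqrt(2)*u^2 + 19*u^2/2 - 9*u + 49*sqrt(2)*u/2 - 96 - 9*sqrt(2)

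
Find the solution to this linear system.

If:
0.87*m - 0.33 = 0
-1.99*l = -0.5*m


Then:
l = 0.10
m = 0.38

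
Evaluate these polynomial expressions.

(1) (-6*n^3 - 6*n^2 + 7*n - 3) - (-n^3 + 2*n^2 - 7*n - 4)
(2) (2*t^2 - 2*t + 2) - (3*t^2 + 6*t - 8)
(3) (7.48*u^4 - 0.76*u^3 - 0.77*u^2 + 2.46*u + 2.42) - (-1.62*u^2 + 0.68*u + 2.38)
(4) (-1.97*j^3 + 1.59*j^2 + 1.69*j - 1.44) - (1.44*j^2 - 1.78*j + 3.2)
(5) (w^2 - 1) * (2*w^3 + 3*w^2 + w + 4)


(1) = -5*n^3 - 8*n^2 + 14*n + 1
(2) = -t^2 - 8*t + 10
(3) = 7.48*u^4 - 0.76*u^3 + 0.85*u^2 + 1.78*u + 0.04
(4) = -1.97*j^3 + 0.15*j^2 + 3.47*j - 4.64
(5) = 2*w^5 + 3*w^4 - w^3 + w^2 - w - 4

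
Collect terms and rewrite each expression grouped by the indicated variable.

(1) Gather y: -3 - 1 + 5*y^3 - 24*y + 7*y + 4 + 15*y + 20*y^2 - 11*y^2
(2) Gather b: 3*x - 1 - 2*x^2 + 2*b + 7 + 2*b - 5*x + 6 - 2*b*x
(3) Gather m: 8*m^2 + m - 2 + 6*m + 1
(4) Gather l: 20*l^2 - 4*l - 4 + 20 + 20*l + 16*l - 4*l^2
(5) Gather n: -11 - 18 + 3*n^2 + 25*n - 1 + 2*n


(1) = 5*y^3 + 9*y^2 - 2*y
(2) = b*(4 - 2*x) - 2*x^2 - 2*x + 12
(3) = 8*m^2 + 7*m - 1
(4) = 16*l^2 + 32*l + 16
(5) = 3*n^2 + 27*n - 30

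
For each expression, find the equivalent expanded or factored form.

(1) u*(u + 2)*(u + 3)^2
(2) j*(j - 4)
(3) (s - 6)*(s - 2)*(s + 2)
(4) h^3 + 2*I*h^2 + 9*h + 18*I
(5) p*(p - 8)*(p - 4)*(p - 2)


(1) = u^4 + 8*u^3 + 21*u^2 + 18*u
(2) = j^2 - 4*j
(3) = s^3 - 6*s^2 - 4*s + 24
(4) = (h - 3*I)*(h + 2*I)*(h + 3*I)
(5) = p^4 - 14*p^3 + 56*p^2 - 64*p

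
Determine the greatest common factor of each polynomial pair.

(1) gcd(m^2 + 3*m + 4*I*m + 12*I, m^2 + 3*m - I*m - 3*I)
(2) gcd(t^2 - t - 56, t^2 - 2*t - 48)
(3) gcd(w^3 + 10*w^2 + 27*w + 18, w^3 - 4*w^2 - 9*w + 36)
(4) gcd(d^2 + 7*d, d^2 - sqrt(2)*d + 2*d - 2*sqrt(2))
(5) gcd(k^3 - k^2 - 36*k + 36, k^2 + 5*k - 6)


(1) = m + 3
(2) = gcd((t - 8)*(t + 7), (t - 8)*(t + 6)) = t - 8
(3) = w + 3
(4) = 1
(5) = k^2 + 5*k - 6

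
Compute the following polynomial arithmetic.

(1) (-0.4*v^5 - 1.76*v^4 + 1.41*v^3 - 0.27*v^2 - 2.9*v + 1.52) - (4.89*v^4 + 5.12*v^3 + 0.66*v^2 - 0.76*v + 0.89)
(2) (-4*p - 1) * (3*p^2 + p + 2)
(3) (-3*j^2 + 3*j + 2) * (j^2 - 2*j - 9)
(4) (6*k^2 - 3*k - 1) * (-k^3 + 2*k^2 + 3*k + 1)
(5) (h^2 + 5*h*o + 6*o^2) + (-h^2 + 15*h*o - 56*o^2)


(1) = -0.4*v^5 - 6.65*v^4 - 3.71*v^3 - 0.93*v^2 - 2.14*v + 0.63
(2) = -12*p^3 - 7*p^2 - 9*p - 2
(3) = -3*j^4 + 9*j^3 + 23*j^2 - 31*j - 18
(4) = -6*k^5 + 15*k^4 + 13*k^3 - 5*k^2 - 6*k - 1
(5) = 20*h*o - 50*o^2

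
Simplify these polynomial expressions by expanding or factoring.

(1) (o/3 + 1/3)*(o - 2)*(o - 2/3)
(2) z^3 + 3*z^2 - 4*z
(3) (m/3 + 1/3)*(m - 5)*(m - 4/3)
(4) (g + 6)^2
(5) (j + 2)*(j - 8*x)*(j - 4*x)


(1) = o^3/3 - 5*o^2/9 - 4*o/9 + 4/9
(2) = z*(z - 1)*(z + 4)
(3) = m^3/3 - 16*m^2/9 + m/9 + 20/9
(4) = g^2 + 12*g + 36
(5) = j^3 - 12*j^2*x + 2*j^2 + 32*j*x^2 - 24*j*x + 64*x^2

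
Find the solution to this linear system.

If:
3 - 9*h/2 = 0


Then:
h = 2/3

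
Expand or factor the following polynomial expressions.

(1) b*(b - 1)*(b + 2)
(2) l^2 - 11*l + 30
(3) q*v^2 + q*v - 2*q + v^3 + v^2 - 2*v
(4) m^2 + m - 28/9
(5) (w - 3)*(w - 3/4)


(1) = b^3 + b^2 - 2*b
(2) = (l - 6)*(l - 5)
(3) = (q + v)*(v - 1)*(v + 2)
(4) = (m - 4/3)*(m + 7/3)
(5) = w^2 - 15*w/4 + 9/4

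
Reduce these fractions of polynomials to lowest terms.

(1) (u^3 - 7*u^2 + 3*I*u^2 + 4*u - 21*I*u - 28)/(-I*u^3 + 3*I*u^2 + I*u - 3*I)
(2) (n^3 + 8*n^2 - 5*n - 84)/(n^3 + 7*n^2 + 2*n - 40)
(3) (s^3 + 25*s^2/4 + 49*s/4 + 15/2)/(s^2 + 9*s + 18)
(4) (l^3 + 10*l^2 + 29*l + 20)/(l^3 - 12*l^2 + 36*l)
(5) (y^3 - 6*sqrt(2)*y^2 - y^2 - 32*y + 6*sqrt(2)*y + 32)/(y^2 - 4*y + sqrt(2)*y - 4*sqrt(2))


(1) = (I*u^3 + u^2*(-3 - 7*I) + u*(21 + 4*I) - 28*I)/(u^3 - 3*u^2 - u + 3)
(2) = (n^2 + 4*n - 21)/(n^2 + 3*n - 10)
(3) = (4*s^2 + 13*s + 10)/(4*s + 24)
(4) = (l^3 + 10*l^2 + 29*l + 20)/(l^3 - 12*l^2 + 36*l)
(5) = (y^3 + y^2*(-6*sqrt(2) - 1) + y*(-32 + 6*sqrt(2)) + 32)/(y^2 + y*(-4 + sqrt(2)) - 4*sqrt(2))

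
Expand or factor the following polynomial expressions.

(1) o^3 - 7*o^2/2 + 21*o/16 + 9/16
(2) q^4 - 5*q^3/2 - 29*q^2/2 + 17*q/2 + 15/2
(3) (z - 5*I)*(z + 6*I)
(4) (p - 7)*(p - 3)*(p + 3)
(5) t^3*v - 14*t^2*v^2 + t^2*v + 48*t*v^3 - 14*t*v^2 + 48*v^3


(1) = (o - 3)*(o - 3/4)*(o + 1/4)
(2) = (q - 5)*(q - 1)*(q + 1/2)*(q + 3)
(3) = z^2 + I*z + 30
(4) = p^3 - 7*p^2 - 9*p + 63
(5) = (t - 8*v)*(t - 6*v)*(t*v + v)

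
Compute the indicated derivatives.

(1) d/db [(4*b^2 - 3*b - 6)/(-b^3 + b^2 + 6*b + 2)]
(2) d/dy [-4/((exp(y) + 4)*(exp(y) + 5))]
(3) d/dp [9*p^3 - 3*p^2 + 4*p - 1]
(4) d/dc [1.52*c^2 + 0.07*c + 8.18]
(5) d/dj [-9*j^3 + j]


(1) = (4*b^4 - 6*b^3 + 9*b^2 + 28*b + 30)/(b^6 - 2*b^5 - 11*b^4 + 8*b^3 + 40*b^2 + 24*b + 4)
(2) = (8*exp(y) + 36)*exp(y)/((exp(y) + 4)^2*(exp(y) + 5)^2)
(3) = 27*p^2 - 6*p + 4
(4) = 3.04*c + 0.07
(5) = 1 - 27*j^2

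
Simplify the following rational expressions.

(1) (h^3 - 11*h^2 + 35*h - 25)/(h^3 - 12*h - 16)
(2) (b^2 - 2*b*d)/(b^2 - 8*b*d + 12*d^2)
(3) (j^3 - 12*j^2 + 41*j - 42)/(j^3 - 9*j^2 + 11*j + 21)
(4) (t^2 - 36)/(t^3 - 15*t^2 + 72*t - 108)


(1) = (h^3 - 11*h^2 + 35*h - 25)/(h^3 - 12*h - 16)
(2) = b/(b - 6*d)
(3) = (j - 2)/(j + 1)
(4) = (t + 6)/(t^2 - 9*t + 18)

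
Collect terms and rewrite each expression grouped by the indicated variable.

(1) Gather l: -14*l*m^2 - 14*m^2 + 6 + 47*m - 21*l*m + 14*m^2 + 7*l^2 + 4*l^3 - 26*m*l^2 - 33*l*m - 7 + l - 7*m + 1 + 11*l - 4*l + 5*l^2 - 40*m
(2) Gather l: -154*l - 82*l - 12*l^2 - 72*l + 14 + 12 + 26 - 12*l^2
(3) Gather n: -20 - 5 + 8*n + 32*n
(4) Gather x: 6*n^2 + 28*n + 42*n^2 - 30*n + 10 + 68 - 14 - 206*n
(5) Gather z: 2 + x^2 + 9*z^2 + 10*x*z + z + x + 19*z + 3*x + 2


(1) = 4*l^3 + l^2*(12 - 26*m) + l*(-14*m^2 - 54*m + 8)
(2) = -24*l^2 - 308*l + 52
(3) = 40*n - 25
(4) = 48*n^2 - 208*n + 64
(5) = x^2 + 4*x + 9*z^2 + z*(10*x + 20) + 4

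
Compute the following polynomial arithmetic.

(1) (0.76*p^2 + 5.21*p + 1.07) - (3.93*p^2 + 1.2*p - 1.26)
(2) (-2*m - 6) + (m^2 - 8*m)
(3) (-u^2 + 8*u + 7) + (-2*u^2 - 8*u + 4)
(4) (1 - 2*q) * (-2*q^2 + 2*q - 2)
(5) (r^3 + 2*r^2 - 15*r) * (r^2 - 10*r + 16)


(1) = -3.17*p^2 + 4.01*p + 2.33
(2) = m^2 - 10*m - 6
(3) = 11 - 3*u^2
(4) = 4*q^3 - 6*q^2 + 6*q - 2
(5) = r^5 - 8*r^4 - 19*r^3 + 182*r^2 - 240*r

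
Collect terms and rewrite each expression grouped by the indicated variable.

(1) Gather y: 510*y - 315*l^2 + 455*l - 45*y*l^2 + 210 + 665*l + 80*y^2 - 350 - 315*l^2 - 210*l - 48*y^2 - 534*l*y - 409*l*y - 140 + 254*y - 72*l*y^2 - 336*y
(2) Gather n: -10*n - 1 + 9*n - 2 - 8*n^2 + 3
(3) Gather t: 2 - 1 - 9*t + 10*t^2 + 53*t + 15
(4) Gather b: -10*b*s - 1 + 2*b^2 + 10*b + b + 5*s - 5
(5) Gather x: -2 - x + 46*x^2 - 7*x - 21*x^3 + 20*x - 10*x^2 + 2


(1) = -630*l^2 + 910*l + y^2*(32 - 72*l) + y*(-45*l^2 - 943*l + 428) - 280
(2) = -8*n^2 - n
(3) = 10*t^2 + 44*t + 16
(4) = 2*b^2 + b*(11 - 10*s) + 5*s - 6
(5) = -21*x^3 + 36*x^2 + 12*x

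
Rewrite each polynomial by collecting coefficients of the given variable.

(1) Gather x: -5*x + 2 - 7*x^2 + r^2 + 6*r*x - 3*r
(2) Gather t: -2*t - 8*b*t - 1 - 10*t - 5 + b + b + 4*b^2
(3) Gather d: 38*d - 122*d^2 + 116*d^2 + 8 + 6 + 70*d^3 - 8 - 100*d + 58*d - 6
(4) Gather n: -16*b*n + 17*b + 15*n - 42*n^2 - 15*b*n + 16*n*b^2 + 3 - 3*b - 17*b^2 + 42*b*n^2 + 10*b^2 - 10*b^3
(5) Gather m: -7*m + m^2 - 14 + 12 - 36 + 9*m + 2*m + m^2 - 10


(1) = r^2 - 3*r - 7*x^2 + x*(6*r - 5) + 2
(2) = 4*b^2 + 2*b + t*(-8*b - 12) - 6
(3) = 70*d^3 - 6*d^2 - 4*d
(4) = -10*b^3 - 7*b^2 + 14*b + n^2*(42*b - 42) + n*(16*b^2 - 31*b + 15) + 3
(5) = 2*m^2 + 4*m - 48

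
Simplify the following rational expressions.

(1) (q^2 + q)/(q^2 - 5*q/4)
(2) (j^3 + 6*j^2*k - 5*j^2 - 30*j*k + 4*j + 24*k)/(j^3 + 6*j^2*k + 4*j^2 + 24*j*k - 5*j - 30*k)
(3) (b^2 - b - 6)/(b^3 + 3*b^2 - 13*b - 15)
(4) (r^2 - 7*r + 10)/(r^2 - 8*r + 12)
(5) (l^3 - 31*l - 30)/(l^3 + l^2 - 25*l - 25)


(1) = (4*q + 4)/(4*q - 5)
(2) = (j - 4)/(j + 5)
(3) = (b + 2)/(b^2 + 6*b + 5)
(4) = (r - 5)/(r - 6)
(5) = (l - 6)/(l - 5)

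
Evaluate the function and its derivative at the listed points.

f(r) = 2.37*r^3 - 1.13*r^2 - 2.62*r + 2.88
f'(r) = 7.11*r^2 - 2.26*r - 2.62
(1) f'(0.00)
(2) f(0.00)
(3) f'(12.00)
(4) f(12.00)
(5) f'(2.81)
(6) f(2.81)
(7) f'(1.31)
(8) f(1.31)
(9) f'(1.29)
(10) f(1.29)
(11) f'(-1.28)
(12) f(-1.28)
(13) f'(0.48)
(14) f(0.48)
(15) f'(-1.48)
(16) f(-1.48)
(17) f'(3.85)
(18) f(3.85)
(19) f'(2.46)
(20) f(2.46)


(1) = -2.62
(2) = 2.88
(3) = 994.10
(4) = 3904.08
(5) = 47.17
(6) = 39.18
(7) = 6.62
(8) = 2.84
(9) = 6.30
(10) = 2.71
(11) = 11.92
(12) = -0.59
(13) = -2.07
(14) = 1.62
(15) = 16.30
(16) = -3.40
(17) = 94.07
(18) = 111.29
(19) = 34.85
(20) = 24.88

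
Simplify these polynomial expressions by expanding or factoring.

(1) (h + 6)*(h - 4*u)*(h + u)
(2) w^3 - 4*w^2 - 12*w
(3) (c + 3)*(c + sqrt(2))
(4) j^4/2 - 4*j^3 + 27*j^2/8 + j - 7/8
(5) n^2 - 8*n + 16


(1) = h^3 - 3*h^2*u + 6*h^2 - 4*h*u^2 - 18*h*u - 24*u^2
(2) = w*(w - 6)*(w + 2)
(3) = c^2 + sqrt(2)*c + 3*c + 3*sqrt(2)
(4) = (j/2 + 1/4)*(j - 7)*(j - 1)*(j - 1/2)
(5) = (n - 4)^2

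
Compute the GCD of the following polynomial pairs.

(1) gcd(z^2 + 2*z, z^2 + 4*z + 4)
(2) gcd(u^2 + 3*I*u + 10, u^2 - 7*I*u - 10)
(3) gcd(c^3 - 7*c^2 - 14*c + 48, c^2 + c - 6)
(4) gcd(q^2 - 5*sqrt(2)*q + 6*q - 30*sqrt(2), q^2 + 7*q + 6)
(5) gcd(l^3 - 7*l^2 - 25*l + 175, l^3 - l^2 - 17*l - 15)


(1) = z + 2
(2) = gcd((u - 2*I)*(u + 5*I), (u - 5*I)*(u - 2*I)) = u - 2*I
(3) = c^2 + c - 6
(4) = gcd((q + 6)*(q - 5*sqrt(2)), (q + 1)*(q + 6)) = q + 6
(5) = l - 5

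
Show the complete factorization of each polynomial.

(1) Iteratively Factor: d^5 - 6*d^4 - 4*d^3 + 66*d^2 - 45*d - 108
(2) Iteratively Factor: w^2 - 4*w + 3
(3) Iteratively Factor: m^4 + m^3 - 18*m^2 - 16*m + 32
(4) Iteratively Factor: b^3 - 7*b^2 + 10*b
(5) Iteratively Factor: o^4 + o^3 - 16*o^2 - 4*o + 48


(1) = (d - 4)*(d^4 - 2*d^3 - 12*d^2 + 18*d + 27) = (d - 4)*(d + 1)*(d^3 - 3*d^2 - 9*d + 27) = (d - 4)*(d - 3)*(d + 1)*(d^2 - 9) = (d - 4)*(d - 3)*(d + 1)*(d + 3)*(d - 3)
(2) = (w - 1)*(w - 3)
(3) = (m - 1)*(m^3 + 2*m^2 - 16*m - 32) = (m - 1)*(m + 4)*(m^2 - 2*m - 8) = (m - 4)*(m - 1)*(m + 4)*(m + 2)
(4) = (b - 2)*(b^2 - 5*b) = b*(b - 2)*(b - 5)
(5) = (o - 3)*(o^3 + 4*o^2 - 4*o - 16) = (o - 3)*(o + 2)*(o^2 + 2*o - 8) = (o - 3)*(o - 2)*(o + 2)*(o + 4)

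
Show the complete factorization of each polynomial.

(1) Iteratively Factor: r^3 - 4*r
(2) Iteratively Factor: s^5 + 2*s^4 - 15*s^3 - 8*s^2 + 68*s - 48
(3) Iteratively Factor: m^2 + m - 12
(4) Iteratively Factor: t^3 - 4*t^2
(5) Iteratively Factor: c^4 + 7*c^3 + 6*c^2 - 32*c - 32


(1) = (r - 2)*(r^2 + 2*r) = r*(r - 2)*(r + 2)
(2) = (s - 2)*(s^4 + 4*s^3 - 7*s^2 - 22*s + 24) = (s - 2)*(s + 4)*(s^3 - 7*s + 6) = (s - 2)^2*(s + 4)*(s^2 + 2*s - 3) = (s - 2)^2*(s + 3)*(s + 4)*(s - 1)
(3) = (m - 3)*(m + 4)
(4) = (t)*(t^2 - 4*t) = t^2*(t - 4)
(5) = (c - 2)*(c^3 + 9*c^2 + 24*c + 16) = (c - 2)*(c + 4)*(c^2 + 5*c + 4) = (c - 2)*(c + 4)^2*(c + 1)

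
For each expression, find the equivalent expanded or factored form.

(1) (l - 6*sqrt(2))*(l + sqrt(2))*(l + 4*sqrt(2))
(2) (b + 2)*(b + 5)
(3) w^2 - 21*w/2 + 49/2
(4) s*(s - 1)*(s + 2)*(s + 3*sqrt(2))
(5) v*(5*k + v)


(1) = l^3 - sqrt(2)*l^2 - 52*l - 48*sqrt(2)
(2) = b^2 + 7*b + 10
(3) = (w - 7)*(w - 7/2)
(4) = s^4 + s^3 + 3*sqrt(2)*s^3 - 2*s^2 + 3*sqrt(2)*s^2 - 6*sqrt(2)*s
(5) = 5*k*v + v^2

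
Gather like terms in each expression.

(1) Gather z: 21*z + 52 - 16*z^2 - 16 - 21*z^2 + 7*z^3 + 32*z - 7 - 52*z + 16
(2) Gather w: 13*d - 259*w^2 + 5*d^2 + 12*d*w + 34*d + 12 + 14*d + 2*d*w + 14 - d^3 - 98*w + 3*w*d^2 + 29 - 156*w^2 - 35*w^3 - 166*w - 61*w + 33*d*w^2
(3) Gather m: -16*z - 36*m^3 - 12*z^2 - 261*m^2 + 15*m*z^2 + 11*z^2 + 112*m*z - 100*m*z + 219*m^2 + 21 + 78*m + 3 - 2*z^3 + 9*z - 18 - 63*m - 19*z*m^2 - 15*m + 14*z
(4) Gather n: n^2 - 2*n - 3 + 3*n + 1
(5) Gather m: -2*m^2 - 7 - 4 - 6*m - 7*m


(1) = 7*z^3 - 37*z^2 + z + 45
(2) = -d^3 + 5*d^2 + 61*d - 35*w^3 + w^2*(33*d - 415) + w*(3*d^2 + 14*d - 325) + 55
(3) = -36*m^3 + m^2*(-19*z - 42) + m*(15*z^2 + 12*z) - 2*z^3 - z^2 + 7*z + 6
(4) = n^2 + n - 2
(5) = -2*m^2 - 13*m - 11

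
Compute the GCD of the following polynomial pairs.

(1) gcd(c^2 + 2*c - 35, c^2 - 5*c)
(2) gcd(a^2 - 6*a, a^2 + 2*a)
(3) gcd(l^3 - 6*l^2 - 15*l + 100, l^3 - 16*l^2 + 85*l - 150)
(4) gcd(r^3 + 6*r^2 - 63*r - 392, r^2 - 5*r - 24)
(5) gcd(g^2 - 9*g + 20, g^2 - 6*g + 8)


(1) = gcd((c - 5)*(c + 7), c*(c - 5)) = c - 5
(2) = a
(3) = gcd((l - 5)^2*(l + 4), (l - 6)*(l - 5)^2) = l^2 - 10*l + 25
(4) = gcd((r - 8)*(r + 7)^2, (r - 8)*(r + 3)) = r - 8
(5) = g - 4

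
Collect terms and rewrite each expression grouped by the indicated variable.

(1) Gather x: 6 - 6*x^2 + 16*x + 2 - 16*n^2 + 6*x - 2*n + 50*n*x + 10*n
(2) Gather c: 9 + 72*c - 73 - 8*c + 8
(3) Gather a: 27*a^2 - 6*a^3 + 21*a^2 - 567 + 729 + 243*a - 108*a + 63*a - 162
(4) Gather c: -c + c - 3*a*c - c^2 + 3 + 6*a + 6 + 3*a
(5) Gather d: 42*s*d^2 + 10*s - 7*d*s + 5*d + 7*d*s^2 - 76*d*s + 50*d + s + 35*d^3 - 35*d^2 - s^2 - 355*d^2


(1) = -16*n^2 + 8*n - 6*x^2 + x*(50*n + 22) + 8
(2) = 64*c - 56
(3) = -6*a^3 + 48*a^2 + 198*a
(4) = -3*a*c + 9*a - c^2 + 9
(5) = 35*d^3 + d^2*(42*s - 390) + d*(7*s^2 - 83*s + 55) - s^2 + 11*s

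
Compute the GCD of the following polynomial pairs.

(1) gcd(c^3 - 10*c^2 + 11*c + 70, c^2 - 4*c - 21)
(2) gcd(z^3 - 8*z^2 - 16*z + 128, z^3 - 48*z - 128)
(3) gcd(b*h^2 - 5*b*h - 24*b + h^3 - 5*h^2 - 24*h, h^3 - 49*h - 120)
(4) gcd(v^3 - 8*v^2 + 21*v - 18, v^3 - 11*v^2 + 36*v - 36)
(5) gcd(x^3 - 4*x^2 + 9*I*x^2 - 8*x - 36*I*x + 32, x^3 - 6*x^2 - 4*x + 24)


(1) = gcd((c - 7)*(c - 5)*(c + 2), (c - 7)*(c + 3)) = c - 7
(2) = z^2 - 4*z - 32
(3) = h^2 - 5*h - 24
(4) = v^2 - 5*v + 6
(5) = gcd((x - 4)*(x + I)*(x + 8*I), (x - 6)*(x - 2)*(x + 2)) = 1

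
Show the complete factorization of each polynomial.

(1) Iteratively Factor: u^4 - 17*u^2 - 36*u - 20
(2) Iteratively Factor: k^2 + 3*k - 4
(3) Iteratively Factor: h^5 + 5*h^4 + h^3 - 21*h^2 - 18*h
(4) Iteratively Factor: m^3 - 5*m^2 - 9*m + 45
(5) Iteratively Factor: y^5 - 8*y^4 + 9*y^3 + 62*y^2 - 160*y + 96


(1) = (u + 2)*(u^3 - 2*u^2 - 13*u - 10) = (u + 1)*(u + 2)*(u^2 - 3*u - 10) = (u - 5)*(u + 1)*(u + 2)*(u + 2)
(2) = (k + 4)*(k - 1)
(3) = (h + 3)*(h^4 + 2*h^3 - 5*h^2 - 6*h) = h*(h + 3)*(h^3 + 2*h^2 - 5*h - 6) = h*(h + 3)^2*(h^2 - h - 2) = h*(h + 1)*(h + 3)^2*(h - 2)
(4) = (m + 3)*(m^2 - 8*m + 15) = (m - 5)*(m + 3)*(m - 3)
(5) = (y - 1)*(y^4 - 7*y^3 + 2*y^2 + 64*y - 96) = (y - 1)*(y + 3)*(y^3 - 10*y^2 + 32*y - 32) = (y - 4)*(y - 1)*(y + 3)*(y^2 - 6*y + 8) = (y - 4)*(y - 2)*(y - 1)*(y + 3)*(y - 4)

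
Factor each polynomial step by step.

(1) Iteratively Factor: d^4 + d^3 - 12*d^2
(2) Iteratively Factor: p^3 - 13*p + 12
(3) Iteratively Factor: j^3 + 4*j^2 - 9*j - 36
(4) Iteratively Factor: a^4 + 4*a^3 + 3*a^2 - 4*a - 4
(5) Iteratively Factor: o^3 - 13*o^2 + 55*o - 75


(1) = (d)*(d^3 + d^2 - 12*d) = d^2*(d^2 + d - 12) = d^2*(d - 3)*(d + 4)
(2) = (p - 3)*(p^2 + 3*p - 4) = (p - 3)*(p - 1)*(p + 4)
(3) = (j + 3)*(j^2 + j - 12) = (j - 3)*(j + 3)*(j + 4)
(4) = (a + 1)*(a^3 + 3*a^2 - 4) = (a - 1)*(a + 1)*(a^2 + 4*a + 4) = (a - 1)*(a + 1)*(a + 2)*(a + 2)
(5) = (o - 5)*(o^2 - 8*o + 15) = (o - 5)*(o - 3)*(o - 5)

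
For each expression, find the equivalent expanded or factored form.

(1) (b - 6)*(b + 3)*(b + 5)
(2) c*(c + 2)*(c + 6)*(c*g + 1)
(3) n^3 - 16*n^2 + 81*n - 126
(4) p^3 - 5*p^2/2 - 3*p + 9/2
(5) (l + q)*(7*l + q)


(1) = b^3 + 2*b^2 - 33*b - 90
(2) = c^4*g + 8*c^3*g + c^3 + 12*c^2*g + 8*c^2 + 12*c
(3) = (n - 7)*(n - 6)*(n - 3)
(4) = (p - 3)*(p - 1)*(p + 3/2)
(5) = 7*l^2 + 8*l*q + q^2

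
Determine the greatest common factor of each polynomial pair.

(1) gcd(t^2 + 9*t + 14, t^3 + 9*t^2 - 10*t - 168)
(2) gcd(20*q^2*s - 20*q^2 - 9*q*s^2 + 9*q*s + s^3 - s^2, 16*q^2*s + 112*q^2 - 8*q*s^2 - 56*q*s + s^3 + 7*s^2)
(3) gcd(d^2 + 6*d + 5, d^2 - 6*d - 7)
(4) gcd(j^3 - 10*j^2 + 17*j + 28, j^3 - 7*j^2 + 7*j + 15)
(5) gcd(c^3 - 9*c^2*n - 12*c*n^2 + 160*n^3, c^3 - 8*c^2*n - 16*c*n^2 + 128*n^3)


(1) = t + 7
(2) = gcd((-5*q + s)*(-4*q + s)*(s - 1), (-4*q + s)^2*(s + 7)) = 4*q - s
(3) = d + 1
(4) = gcd((j - 7)*(j - 4)*(j + 1), (j - 5)*(j - 3)*(j + 1)) = j + 1
(5) = c^2 - 4*c*n - 32*n^2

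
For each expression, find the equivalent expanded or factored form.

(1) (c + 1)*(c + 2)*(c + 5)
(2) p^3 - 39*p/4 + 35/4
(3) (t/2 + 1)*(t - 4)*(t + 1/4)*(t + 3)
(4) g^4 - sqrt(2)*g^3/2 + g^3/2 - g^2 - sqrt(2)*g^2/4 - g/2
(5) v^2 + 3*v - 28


(1) = c^3 + 8*c^2 + 17*c + 10
(2) = (p - 5/2)*(p - 1)*(p + 7/2)
(3) = t^4/2 + 5*t^3/8 - 55*t^2/8 - 55*t/4 - 3
(4) = g*(g + 1/2)*(g - sqrt(2))*(g + sqrt(2)/2)
(5) = (v - 4)*(v + 7)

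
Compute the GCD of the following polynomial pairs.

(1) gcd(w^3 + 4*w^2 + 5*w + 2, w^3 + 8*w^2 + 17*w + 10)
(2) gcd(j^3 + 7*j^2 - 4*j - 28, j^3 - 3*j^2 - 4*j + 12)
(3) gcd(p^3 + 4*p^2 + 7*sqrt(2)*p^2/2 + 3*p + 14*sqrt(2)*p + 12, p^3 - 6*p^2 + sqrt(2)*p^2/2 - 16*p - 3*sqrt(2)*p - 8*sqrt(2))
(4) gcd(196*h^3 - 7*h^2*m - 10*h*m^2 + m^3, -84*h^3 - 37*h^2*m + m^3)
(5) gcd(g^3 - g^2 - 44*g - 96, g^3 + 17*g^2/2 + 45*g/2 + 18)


(1) = gcd((w + 1)^2*(w + 2), (w + 1)*(w + 2)*(w + 5)) = w^2 + 3*w + 2
(2) = gcd((j - 2)*(j + 2)*(j + 7), (j - 3)*(j - 2)*(j + 2)) = j^2 - 4
(3) = gcd((p + 4)*(p + sqrt(2)/2)*(p + 3*sqrt(2)), (p - 8)*(p + 2)*(p + sqrt(2)/2)) = p + sqrt(2)/2
(4) = 28*h^2 + 3*h*m - m^2
(5) = g^2 + 7*g + 12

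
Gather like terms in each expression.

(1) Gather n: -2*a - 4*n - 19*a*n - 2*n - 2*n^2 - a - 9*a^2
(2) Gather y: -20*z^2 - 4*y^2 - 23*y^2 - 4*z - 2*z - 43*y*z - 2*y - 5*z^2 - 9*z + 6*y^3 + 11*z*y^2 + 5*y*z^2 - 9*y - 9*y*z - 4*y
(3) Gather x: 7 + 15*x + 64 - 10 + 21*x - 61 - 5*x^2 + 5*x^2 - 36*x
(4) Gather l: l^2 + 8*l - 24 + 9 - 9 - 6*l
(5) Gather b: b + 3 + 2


(1) = -9*a^2 - 3*a - 2*n^2 + n*(-19*a - 6)
(2) = 6*y^3 + y^2*(11*z - 27) + y*(5*z^2 - 52*z - 15) - 25*z^2 - 15*z
(3) = 0
(4) = l^2 + 2*l - 24
(5) = b + 5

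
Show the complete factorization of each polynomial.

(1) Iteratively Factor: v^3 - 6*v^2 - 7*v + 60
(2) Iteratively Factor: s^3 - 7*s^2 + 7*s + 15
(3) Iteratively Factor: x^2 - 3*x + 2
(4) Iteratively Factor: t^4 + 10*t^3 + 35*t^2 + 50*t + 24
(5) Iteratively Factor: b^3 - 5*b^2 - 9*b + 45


(1) = (v - 4)*(v^2 - 2*v - 15) = (v - 4)*(v + 3)*(v - 5)
(2) = (s + 1)*(s^2 - 8*s + 15) = (s - 3)*(s + 1)*(s - 5)
(3) = (x - 2)*(x - 1)
(4) = (t + 2)*(t^3 + 8*t^2 + 19*t + 12) = (t + 2)*(t + 4)*(t^2 + 4*t + 3) = (t + 2)*(t + 3)*(t + 4)*(t + 1)
(5) = (b - 5)*(b^2 - 9) = (b - 5)*(b - 3)*(b + 3)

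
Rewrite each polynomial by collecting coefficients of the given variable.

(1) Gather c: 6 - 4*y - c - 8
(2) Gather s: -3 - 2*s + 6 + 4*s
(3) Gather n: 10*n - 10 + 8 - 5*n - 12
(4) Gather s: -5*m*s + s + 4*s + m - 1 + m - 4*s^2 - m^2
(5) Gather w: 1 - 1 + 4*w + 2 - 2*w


(1) = -c - 4*y - 2
(2) = 2*s + 3
(3) = 5*n - 14
(4) = -m^2 + 2*m - 4*s^2 + s*(5 - 5*m) - 1
(5) = 2*w + 2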